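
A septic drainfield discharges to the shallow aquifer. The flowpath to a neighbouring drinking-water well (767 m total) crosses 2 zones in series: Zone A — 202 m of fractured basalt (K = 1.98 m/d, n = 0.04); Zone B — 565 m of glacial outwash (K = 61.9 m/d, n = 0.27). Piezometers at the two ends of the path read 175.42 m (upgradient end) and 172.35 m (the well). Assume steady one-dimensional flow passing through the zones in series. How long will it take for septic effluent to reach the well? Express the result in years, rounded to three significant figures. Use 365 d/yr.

Total head drop ΔH = 175.42 − 172.35 = 3.07 m
Steady 1-D flow in series ⇒ the Darcy flux q is identical in every zone and the zone head losses add (resistances L/K in series).
Σ(L/K) = 202/1.98 + 565/61.9 = 102.0 + 9.128 = 111.1 d
q = ΔH / Σ(L/K) = 3.07 / 111.1 = 0.02762 m/d (same in every zone)
Zone A: v = q/n = 0.02762/0.04 = 0.6905 m/d → t_A = 202/0.6905 = 292.5 d
Zone B: v = q/n = 0.02762/0.27 = 0.1023 m/d → t_B = 565/0.1023 = 5523 d
Total t = 292.5 + 5523 = 5816 d
   = 5816 / 365 = 15.9 yr

15.9 years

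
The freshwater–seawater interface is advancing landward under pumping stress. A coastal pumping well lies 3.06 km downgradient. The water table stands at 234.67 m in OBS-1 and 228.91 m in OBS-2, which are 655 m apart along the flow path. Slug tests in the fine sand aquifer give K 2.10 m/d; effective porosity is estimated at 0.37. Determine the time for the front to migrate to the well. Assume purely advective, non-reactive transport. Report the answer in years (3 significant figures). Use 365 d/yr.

168 years

Hydraulic gradient i = (234.67 − 228.91) / 655 = 5.76 / 655 = 0.008794
Darcy flux q = K·i = 2.10 × 0.008794 = 0.01847 m/d
Seepage velocity v = q / n = 0.01847 / 0.37 = 0.04991 m/d
L = 3.06 km = 3060 m
t = L / v = 3060 / 0.04991 = 61310 d
   = 61310 / 365 = 168 yr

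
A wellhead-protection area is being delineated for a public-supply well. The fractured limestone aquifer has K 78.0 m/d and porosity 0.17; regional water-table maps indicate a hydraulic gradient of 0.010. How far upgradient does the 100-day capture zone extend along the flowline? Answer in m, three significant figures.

Darcy flux q = K·i = 78.0 × 0.010 = 0.7800 m/d
Seepage velocity v = q / n = 0.7800 / 0.17 = 4.588 m/d
L = v × T = 4.588 × 100 = 458.8 m

459 m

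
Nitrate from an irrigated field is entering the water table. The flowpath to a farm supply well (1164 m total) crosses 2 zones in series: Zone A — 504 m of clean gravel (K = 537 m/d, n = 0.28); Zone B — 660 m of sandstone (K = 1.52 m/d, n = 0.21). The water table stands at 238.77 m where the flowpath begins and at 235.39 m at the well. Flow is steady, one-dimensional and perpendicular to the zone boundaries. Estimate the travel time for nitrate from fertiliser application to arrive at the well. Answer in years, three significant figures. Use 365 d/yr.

98.7 years

Total head drop ΔH = 238.77 − 235.39 = 3.38 m
Steady 1-D flow in series ⇒ the Darcy flux q is identical in every zone and the zone head losses add (resistances L/K in series).
Σ(L/K) = 504/537 + 660/1.52 = 0.9385 + 434.2 = 435.1 d
q = ΔH / Σ(L/K) = 3.38 / 435.1 = 0.007767 m/d (same in every zone)
Zone A: v = q/n = 0.007767/0.28 = 0.02774 m/d → t_A = 504/0.02774 = 18170 d
Zone B: v = q/n = 0.007767/0.21 = 0.03699 m/d → t_B = 660/0.03699 = 17840 d
Total t = 18170 + 17840 = 36010 d
   = 36010 / 365 = 98.7 yr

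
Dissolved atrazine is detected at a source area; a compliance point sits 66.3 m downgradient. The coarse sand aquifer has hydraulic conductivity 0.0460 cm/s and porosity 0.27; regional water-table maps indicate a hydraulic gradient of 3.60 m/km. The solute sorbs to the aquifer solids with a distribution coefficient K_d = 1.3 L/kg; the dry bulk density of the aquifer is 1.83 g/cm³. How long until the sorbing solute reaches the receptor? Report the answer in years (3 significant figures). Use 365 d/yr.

3.36 years

K = 0.0460 cm/s × 864 = 39.74 m/d
Specific discharge q = 39.74 × 0.0036 = 0.1431 m/d
Seepage velocity v = q / n = 0.1431 / 0.27 = 0.5299 m/d
Retardation R = 1 + ρ_b·K_d/n = 1 + 1.83×1.3/0.27 = 9.811
Contaminant velocity v_c = v/R = 0.5299/9.811 = 0.05401 m/d
t = L/v_c = 66.3/0.05401 = 1227 d
   = 1227/365 = 3.36 yr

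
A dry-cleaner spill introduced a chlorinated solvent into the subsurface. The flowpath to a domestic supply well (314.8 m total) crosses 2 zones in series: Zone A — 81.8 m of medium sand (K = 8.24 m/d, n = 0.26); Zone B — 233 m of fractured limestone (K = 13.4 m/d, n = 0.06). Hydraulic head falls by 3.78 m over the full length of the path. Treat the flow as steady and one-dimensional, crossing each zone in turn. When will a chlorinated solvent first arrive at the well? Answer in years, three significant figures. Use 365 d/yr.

0.698 years

Steady 1-D flow in series ⇒ the Darcy flux q is identical in every zone and the zone head losses add (resistances L/K in series).
Σ(L/K) = 81.8/8.24 + 233/13.4 = 9.927 + 17.39 = 27.32 d
q = ΔH / Σ(L/K) = 3.78 / 27.32 = 0.1384 m/d (same in every zone)
Zone A: v = q/n = 0.1384/0.26 = 0.5322 m/d → t_A = 81.8/0.5322 = 153.7 d
Zone B: v = q/n = 0.1384/0.06 = 2.306 m/d → t_B = 233/2.306 = 101.0 d
Total t = 153.7 + 101.0 = 254.7 d
   = 254.7 / 365 = 0.698 yr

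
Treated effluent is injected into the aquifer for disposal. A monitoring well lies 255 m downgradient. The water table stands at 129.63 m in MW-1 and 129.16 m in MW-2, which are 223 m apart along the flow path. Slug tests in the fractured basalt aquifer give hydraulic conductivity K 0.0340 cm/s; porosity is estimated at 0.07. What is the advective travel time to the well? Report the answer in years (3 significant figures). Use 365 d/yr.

Hydraulic gradient i = (129.63 − 129.16) / 223 = 0.47 / 223 = 0.002108
K = 0.0340 cm/s × 864 = 29.38 m/d
Darcy flux q = K·i = 29.38 × 0.002108 = 0.06191 m/d
Average linear velocity = 0.06191 / 0.07 = 0.8845 m/d
t = L / v = 255 / 0.8845 = 288.3 d
   = 288.3 / 365 = 0.790 yr

0.790 years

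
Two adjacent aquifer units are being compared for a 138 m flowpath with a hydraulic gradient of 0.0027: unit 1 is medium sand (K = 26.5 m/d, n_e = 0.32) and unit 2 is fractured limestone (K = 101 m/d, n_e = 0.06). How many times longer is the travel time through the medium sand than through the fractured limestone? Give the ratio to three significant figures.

Unit 1 (medium sand): v = 26.5×0.0027/0.32 = 0.2236 m/d, t = 138/0.2236 = 617.2 d
Unit 2 (fractured limestone): v = 101×0.0027/0.06 = 4.545 m/d, t = 138/4.545 = 30.36 d
t(medium sand) / t(fractured limestone) = 617.2/30.36 = 20.3

20.3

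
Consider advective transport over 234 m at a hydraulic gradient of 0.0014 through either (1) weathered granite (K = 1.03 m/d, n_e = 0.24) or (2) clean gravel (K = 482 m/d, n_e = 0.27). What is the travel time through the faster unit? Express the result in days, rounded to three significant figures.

Unit 1 (weathered granite): v = 1.03×0.0014/0.24 = 0.006008 m/d, t = 234/0.006008 = 38950 d
Unit 2 (clean gravel): v = 482×0.0014/0.27 = 2.499 m/d, t = 234/2.499 = 93.63 d
Faster unit: t = 93.6 d

93.6 days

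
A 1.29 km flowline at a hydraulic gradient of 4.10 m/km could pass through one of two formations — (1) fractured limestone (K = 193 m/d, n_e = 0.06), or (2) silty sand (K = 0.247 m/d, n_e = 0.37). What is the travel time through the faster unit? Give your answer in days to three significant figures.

97.8 days

Unit 1 (fractured limestone): v = 193×0.0041/0.06 = 13.19 m/d, t = 1290/13.19 = 97.81 d
Unit 2 (silty sand): v = 0.247×0.0041/0.37 = 0.002737 m/d, t = 1290/0.002737 = 471300 d
Faster unit: t = 97.8 d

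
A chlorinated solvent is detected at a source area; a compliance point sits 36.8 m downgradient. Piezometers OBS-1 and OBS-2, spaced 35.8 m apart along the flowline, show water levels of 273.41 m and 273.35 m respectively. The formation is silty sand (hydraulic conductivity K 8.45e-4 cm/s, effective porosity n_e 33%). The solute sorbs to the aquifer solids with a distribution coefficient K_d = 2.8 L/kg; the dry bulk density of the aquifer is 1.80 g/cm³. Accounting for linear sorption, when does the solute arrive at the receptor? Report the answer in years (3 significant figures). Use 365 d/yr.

442 years

Hydraulic gradient i = (273.41 − 273.35) / 35.8 = 0.06 / 35.8 = 0.001676
K = 8.45e-4 cm/s × 864 = 0.7301 m/d
Specific discharge q = 0.7301 × 0.001676 = 0.001224 m/d
Seepage velocity v = q / n = 0.001224 / 0.33 = 0.003708 m/d
Retardation R = 1 + ρ_b·K_d/n = 1 + 1.80×2.8/0.33 = 16.27
Contaminant velocity v_c = v/R = 0.003708/16.27 = 2.279e-4 m/d
t = L/v_c = 36.8/2.279e-4 = 161500 d
   = 161500/365 = 442 yr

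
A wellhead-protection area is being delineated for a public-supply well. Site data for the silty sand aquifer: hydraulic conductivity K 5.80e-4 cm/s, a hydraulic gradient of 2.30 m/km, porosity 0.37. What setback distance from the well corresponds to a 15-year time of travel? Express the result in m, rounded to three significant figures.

17.1 m

K = 5.80e-4 cm/s × 864 = 0.5011 m/d
q = Ki = 0.5011 × 0.0023 = 0.001153 m/d
v_s = q/n_e = 0.001153/0.37 = 0.003115 m/d
T = 15 yr × 365 = 5475 d
L = v × T = 0.003115 × 5475 = 17.06 m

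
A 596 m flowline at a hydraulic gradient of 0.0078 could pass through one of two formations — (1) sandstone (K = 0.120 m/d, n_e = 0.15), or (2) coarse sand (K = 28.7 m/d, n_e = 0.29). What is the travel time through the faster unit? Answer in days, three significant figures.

Unit 1 (sandstone): v = 0.120×0.0078/0.15 = 0.006240 m/d, t = 596/0.006240 = 95510 d
Unit 2 (coarse sand): v = 28.7×0.0078/0.29 = 0.7719 m/d, t = 596/0.7719 = 772.1 d
Faster unit: t = 772 d

772 days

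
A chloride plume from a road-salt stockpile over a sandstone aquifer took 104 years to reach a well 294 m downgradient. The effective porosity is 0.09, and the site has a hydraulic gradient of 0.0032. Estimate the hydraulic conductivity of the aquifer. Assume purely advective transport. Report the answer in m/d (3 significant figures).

0.218 m/d

t = 104 years = 37960 d
v = L / t = 294 / 37960 = 0.007745 m/d
K = v · n / i = 0.007745 × 0.09 / 0.0032 = 0.218 m/d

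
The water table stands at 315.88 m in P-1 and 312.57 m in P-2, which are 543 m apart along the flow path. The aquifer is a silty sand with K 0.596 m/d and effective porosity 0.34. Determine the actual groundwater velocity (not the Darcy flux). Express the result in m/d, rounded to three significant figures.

0.0107 m/d

Hydraulic gradient i = (315.88 − 312.57) / 543 = 3.31 / 543 = 0.006096
Specific discharge q = 0.596 × 0.006096 = 0.003633 m/d
v_s = q/n_e = 0.003633/0.34 = 0.01069 m/d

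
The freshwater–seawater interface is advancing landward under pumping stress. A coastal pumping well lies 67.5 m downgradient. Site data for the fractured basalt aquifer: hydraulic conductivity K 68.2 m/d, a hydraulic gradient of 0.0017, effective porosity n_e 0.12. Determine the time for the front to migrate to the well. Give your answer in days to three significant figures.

69.9 days

Specific discharge q = 68.2 × 0.0017 = 0.1159 m/d
v_s = q/n_e = 0.1159/0.12 = 0.9662 m/d
t = L / v = 67.5 / 0.9662 = 69.86 d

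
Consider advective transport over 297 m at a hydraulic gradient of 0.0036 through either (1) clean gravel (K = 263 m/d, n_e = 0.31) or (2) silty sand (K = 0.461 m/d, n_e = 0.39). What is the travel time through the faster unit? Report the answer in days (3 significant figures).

Unit 1 (clean gravel): v = 263×0.0036/0.31 = 3.054 m/d, t = 297/3.054 = 97.24 d
Unit 2 (silty sand): v = 0.461×0.0036/0.39 = 0.004255 m/d, t = 297/0.004255 = 69790 d
Faster unit: t = 97.2 d

97.2 days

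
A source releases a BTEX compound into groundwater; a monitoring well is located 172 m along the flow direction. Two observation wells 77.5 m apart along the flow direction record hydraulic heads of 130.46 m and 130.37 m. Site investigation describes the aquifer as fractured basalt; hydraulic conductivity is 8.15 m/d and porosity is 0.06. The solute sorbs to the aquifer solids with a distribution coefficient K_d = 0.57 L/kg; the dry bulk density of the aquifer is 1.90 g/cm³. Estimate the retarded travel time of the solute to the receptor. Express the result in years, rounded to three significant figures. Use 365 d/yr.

56.9 years

Hydraulic gradient i = (130.46 − 130.37) / 77.5 = 0.09 / 77.5 = 0.001161
q = Ki = 8.15 × 0.001161 = 0.009465 m/d
v_s = q/n_e = 0.009465/0.06 = 0.1577 m/d
Retardation R = 1 + ρ_b·K_d/n = 1 + 1.90×0.57/0.06 = 19.05
Contaminant velocity v_c = v/R = 0.1577/19.05 = 0.008280 m/d
t = L/v_c = 172/0.008280 = 20770 d
   = 20770/365 = 56.9 yr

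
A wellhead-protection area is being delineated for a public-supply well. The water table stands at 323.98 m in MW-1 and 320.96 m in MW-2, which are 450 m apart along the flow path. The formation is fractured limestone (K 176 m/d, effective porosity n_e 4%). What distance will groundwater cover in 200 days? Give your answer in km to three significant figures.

5.91 km

Hydraulic gradient i = (323.98 − 320.96) / 450 = 3.02 / 450 = 0.006711
Specific discharge q = 176 × 0.006711 = 1.181 m/d
v_s = q/n_e = 1.181/0.04 = 29.53 m/d
L = v × T = 29.53 × 200 = 5906 m
   = 5.91 km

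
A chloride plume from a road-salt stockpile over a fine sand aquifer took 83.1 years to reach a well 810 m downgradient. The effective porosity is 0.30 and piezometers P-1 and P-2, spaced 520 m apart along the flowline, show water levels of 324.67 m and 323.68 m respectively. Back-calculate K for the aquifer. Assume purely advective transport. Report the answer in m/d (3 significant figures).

Hydraulic gradient i = (324.67 − 323.68) / 520 = 0.99 / 520 = 0.001904
t = 83.1 years = 30330 d
v = L / t = 810 / 30330 = 0.02670 m/d
K = v · n / i = 0.02670 × 0.30 / 0.001904 = 4.21 m/d

4.21 m/d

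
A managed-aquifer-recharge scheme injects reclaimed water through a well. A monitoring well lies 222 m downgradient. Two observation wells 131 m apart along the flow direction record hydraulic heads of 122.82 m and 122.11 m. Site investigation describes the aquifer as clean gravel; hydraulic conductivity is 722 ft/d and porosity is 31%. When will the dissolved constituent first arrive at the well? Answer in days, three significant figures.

57.7 days

Hydraulic gradient i = (122.82 − 122.11) / 131 = 0.71 / 131 = 0.005420
K = 722 ft/d × 0.3048 = 220.1 m/d
Darcy flux q = K·i = 220.1 × 0.005420 = 1.193 m/d
v = Ki/n = 220.1·0.005420/0.31 = 3.847 m/d
t = L / v = 222 / 3.847 = 57.70 d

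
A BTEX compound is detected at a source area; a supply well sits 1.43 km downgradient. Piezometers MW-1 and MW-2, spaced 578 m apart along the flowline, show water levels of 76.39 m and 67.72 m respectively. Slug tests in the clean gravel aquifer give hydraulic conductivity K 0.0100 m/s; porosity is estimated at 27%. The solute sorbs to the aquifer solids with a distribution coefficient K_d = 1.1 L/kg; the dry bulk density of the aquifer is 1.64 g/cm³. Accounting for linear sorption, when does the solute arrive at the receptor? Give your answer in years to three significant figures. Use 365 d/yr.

Hydraulic gradient i = (76.39 − 67.72) / 578 = 8.67 / 578 = 0.01500
K = 0.0100 m/s × 86400 s/d = 864.0 m/d
Specific discharge q = 864.0 × 0.01500 = 12.96 m/d
v_s = q/n_e = 12.96/0.27 = 48.00 m/d
Retardation R = 1 + ρ_b·K_d/n = 1 + 1.64×1.1/0.27 = 7.681
Contaminant velocity v_c = v/R = 48.00/7.681 = 6.249 m/d
L = 1.43 km = 1430 m
t = L/v_c = 1430/6.249 = 228.8 d
   = 228.8/365 = 0.627 yr

0.627 years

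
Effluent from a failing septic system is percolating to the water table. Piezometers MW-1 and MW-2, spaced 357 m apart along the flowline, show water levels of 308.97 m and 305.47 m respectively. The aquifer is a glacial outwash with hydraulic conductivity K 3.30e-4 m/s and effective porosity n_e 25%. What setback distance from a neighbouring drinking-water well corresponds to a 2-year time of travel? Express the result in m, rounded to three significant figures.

816 m

Hydraulic gradient i = (308.97 − 305.47) / 357 = 3.50 / 357 = 0.009804
K = 3.30e-4 m/s × 86400 s/d = 28.51 m/d
Darcy flux q = K·i = 28.51 × 0.009804 = 0.2795 m/d
Average linear velocity = 0.2795 / 0.25 = 1.118 m/d
T = 2 yr × 365 = 730 d
L = v × T = 1.118 × 730 = 816.2 m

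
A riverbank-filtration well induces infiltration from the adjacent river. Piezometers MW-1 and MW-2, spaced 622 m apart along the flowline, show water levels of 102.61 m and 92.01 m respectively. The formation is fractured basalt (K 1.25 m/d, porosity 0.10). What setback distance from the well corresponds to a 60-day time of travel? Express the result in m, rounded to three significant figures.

12.8 m

Hydraulic gradient i = (102.61 − 92.01) / 622 = 10.60 / 622 = 0.01704
Darcy flux q = K·i = 1.25 × 0.01704 = 0.02130 m/d
Average linear velocity = 0.02130 / 0.10 = 0.2130 m/d
L = v × T = 0.2130 × 60 = 12.78 m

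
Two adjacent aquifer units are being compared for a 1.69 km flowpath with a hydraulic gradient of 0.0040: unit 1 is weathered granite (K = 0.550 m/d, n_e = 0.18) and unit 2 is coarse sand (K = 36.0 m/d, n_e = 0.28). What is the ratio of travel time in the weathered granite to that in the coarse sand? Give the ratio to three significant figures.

Unit 1 (weathered granite): v = 0.550×0.0040/0.18 = 0.01222 m/d, t = 1690/0.01222 = 138300 d
Unit 2 (coarse sand): v = 36.0×0.0040/0.28 = 0.5143 m/d, t = 1690/0.5143 = 3286 d
t(weathered granite) / t(coarse sand) = 138300/3286 = 42.1

42.1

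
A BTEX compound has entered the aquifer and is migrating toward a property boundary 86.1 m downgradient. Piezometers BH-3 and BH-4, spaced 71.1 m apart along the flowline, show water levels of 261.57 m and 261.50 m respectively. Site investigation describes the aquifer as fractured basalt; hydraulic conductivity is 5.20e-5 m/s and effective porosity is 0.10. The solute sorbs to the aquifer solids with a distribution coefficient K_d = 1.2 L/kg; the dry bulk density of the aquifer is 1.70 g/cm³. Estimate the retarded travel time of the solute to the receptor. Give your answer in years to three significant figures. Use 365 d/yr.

Hydraulic gradient i = (261.57 − 261.50) / 71.1 = 0.07 / 71.1 = 9.845e-4
K = 5.20e-5 m/s × 86400 s/d = 4.493 m/d
q = Ki = 4.493 × 9.845e-4 = 0.004423 m/d
Average linear velocity = 0.004423 / 0.10 = 0.04423 m/d
Retardation R = 1 + ρ_b·K_d/n = 1 + 1.70×1.2/0.10 = 21.40
Contaminant velocity v_c = v/R = 0.04423/21.40 = 0.002067 m/d
t = L/v_c = 86.1/0.002067 = 41660 d
   = 41660/365 = 114 yr

114 years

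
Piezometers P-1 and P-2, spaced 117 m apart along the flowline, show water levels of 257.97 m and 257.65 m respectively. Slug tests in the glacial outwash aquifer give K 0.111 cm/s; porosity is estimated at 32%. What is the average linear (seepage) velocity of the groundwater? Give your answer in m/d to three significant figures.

0.820 m/d

Hydraulic gradient i = (257.97 − 257.65) / 117 = 0.32 / 117 = 0.002735
K = 0.111 cm/s × 864 = 95.90 m/d
Darcy flux q = K·i = 95.90 × 0.002735 = 0.2623 m/d
v_s = q/n_e = 0.2623/0.32 = 0.8197 m/d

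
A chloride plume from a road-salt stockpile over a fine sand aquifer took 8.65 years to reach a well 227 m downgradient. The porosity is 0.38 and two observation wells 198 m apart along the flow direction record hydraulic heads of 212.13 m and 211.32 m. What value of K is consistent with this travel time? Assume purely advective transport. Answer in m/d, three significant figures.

Hydraulic gradient i = (212.13 − 211.32) / 198 = 0.81 / 198 = 0.004091
t = 8.65 years = 3157 d
v = L / t = 227 / 3157 = 0.07190 m/d
K = v · n / i = 0.07190 × 0.38 / 0.004091 = 6.68 m/d

6.68 m/d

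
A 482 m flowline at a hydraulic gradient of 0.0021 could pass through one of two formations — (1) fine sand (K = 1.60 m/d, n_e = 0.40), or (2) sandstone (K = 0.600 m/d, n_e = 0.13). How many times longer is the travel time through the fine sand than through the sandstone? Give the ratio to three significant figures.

1.15

Unit 1 (fine sand): v = 1.60×0.0021/0.40 = 0.008400 m/d, t = 482/0.008400 = 57380 d
Unit 2 (sandstone): v = 0.600×0.0021/0.13 = 0.009692 m/d, t = 482/0.009692 = 49730 d
t(fine sand) / t(sandstone) = 57380/49730 = 1.15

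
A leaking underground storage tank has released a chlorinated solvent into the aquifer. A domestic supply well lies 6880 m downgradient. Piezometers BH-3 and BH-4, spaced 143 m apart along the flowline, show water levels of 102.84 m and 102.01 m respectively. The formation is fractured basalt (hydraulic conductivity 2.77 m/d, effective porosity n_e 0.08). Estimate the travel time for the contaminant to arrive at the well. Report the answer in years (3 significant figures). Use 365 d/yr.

93.8 years

Hydraulic gradient i = (102.84 − 102.01) / 143 = 0.83 / 143 = 0.005804
Specific discharge q = 2.77 × 0.005804 = 0.01608 m/d
v = Ki/n = 2.77·0.005804/0.08 = 0.2010 m/d
t = L / v = 6880 / 0.2010 = 34230 d
   = 34230 / 365 = 93.8 yr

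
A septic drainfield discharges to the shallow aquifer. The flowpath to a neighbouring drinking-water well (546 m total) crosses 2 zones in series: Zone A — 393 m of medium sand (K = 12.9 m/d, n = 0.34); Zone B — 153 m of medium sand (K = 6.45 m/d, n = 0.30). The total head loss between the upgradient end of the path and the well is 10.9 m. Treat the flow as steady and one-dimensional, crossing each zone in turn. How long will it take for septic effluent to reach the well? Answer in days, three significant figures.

892 days

Steady 1-D flow in series ⇒ the Darcy flux q is identical in every zone and the zone head losses add (resistances L/K in series).
Σ(L/K) = 393/12.9 + 153/6.45 = 30.47 + 23.72 = 54.19 d
q = ΔH / Σ(L/K) = 10.9 / 54.19 = 0.2012 m/d (same in every zone)
Zone A: v = q/n = 0.2012/0.34 = 0.5916 m/d → t_A = 393/0.5916 = 664.3 d
Zone B: v = q/n = 0.2012/0.30 = 0.6705 m/d → t_B = 153/0.6705 = 228.2 d
Total t = 664.3 + 228.2 = 892.4 d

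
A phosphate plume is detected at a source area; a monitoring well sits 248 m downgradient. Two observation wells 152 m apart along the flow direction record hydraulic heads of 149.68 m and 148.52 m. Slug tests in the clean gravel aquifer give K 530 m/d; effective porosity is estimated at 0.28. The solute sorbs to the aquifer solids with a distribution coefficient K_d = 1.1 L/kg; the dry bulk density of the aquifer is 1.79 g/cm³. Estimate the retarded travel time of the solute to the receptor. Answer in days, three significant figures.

Hydraulic gradient i = (149.68 − 148.52) / 152 = 1.16 / 152 = 0.007632
q = Ki = 530 × 0.007632 = 4.045 m/d
Seepage velocity v = q / n = 4.045 / 0.28 = 14.45 m/d
Retardation R = 1 + ρ_b·K_d/n = 1 + 1.79×1.1/0.28 = 8.032
Contaminant velocity v_c = v/R = 14.45/8.032 = 1.798 m/d
t = L/v_c = 248/1.798 = 137.9 d

138 days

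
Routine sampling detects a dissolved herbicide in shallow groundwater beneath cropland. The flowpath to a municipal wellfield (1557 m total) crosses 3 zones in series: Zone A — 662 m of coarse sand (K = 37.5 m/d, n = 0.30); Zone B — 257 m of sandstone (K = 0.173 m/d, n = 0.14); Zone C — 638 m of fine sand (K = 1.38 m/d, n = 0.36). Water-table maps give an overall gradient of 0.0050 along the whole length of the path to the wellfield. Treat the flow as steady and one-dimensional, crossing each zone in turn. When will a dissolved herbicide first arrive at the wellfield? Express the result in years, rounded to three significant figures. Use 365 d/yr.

For zones in series the flux q is common to all zones; the equivalent conductivity is the harmonic (thickness-weighted) mean, K_eq = L_total / Σ(L_j/K_j).
Σ(L/K) = 662/37.5 + 257/0.173 + 638/1.38 = 17.65 + 1486 + 462.3 = 1966 d
K_eq = L_total / Σ(L/K) = 1557 / 1966 = 0.7922 m/d
q = K_eq · i = 0.7922 × 0.0050 = 0.003961 m/d (same in every zone)
Zone A: v = q/n = 0.003961/0.30 = 0.01320 m/d → t_A = 662/0.01320 = 50140 d
Zone B: v = q/n = 0.003961/0.14 = 0.02829 m/d → t_B = 257/0.02829 = 9084 d
Zone C: v = q/n = 0.003961/0.36 = 0.01100 m/d → t_C = 638/0.01100 = 57990 d
Total t = 50140 + 9084 + 57990 = 117200 d
   = 117200 / 365 = 321 yr

321 years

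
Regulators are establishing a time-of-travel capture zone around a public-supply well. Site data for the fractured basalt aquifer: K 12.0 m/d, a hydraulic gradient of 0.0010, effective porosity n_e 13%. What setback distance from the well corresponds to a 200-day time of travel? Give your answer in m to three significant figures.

Darcy flux q = K·i = 12.0 × 0.0010 = 0.01200 m/d
v = Ki/n = 12.0·0.0010/0.13 = 0.09231 m/d
L = v × T = 0.09231 × 200 = 18.46 m

18.5 m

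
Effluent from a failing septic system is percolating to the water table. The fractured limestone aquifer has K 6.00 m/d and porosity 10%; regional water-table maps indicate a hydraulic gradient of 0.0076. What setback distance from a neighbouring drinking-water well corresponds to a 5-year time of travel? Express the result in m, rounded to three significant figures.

832 m

q = Ki = 6.00 × 0.0076 = 0.04560 m/d
v_s = q/n_e = 0.04560/0.10 = 0.4560 m/d
T = 5 yr × 365 = 1825 d
L = v × T = 0.4560 × 1825 = 832.2 m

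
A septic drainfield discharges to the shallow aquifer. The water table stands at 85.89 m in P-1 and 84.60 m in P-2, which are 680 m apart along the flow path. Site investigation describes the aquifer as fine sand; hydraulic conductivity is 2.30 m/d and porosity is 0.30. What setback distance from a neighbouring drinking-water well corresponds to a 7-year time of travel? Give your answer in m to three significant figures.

Hydraulic gradient i = (85.89 − 84.60) / 680 = 1.29 / 680 = 0.001897
q = Ki = 2.30 × 0.001897 = 0.004363 m/d
Average linear velocity = 0.004363 / 0.30 = 0.01454 m/d
T = 7 yr × 365 = 2555 d
L = v × T = 0.01454 × 2555 = 37.16 m

37.2 m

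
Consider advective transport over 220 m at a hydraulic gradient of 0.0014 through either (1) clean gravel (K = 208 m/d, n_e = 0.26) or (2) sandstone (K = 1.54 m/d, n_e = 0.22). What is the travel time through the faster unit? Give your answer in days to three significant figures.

Unit 1 (clean gravel): v = 208×0.0014/0.26 = 1.120 m/d, t = 220/1.120 = 196.4 d
Unit 2 (sandstone): v = 1.54×0.0014/0.22 = 0.009800 m/d, t = 220/0.009800 = 22450 d
Faster unit: t = 196 d

196 days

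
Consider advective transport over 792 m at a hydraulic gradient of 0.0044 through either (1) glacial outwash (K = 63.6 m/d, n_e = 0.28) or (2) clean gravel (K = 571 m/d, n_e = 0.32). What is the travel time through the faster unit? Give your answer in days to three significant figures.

101 days

Unit 1 (glacial outwash): v = 63.6×0.0044/0.28 = 0.9994 m/d, t = 792/0.9994 = 792.5 d
Unit 2 (clean gravel): v = 571×0.0044/0.32 = 7.851 m/d, t = 792/7.851 = 100.9 d
Faster unit: t = 101 d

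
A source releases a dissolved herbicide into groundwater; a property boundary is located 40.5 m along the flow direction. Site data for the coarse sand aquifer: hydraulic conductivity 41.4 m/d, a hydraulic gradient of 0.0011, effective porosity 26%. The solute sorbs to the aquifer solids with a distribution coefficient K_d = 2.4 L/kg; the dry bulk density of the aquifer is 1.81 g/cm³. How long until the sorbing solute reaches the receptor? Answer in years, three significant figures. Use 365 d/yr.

Specific discharge q = 41.4 × 0.0011 = 0.04554 m/d
Average linear velocity = 0.04554 / 0.26 = 0.1752 m/d
Retardation R = 1 + ρ_b·K_d/n = 1 + 1.81×2.4/0.26 = 17.71
Contaminant velocity v_c = v/R = 0.1752/17.71 = 0.009891 m/d
t = L/v_c = 40.5/0.009891 = 4094 d
   = 4094/365 = 11.2 yr

11.2 years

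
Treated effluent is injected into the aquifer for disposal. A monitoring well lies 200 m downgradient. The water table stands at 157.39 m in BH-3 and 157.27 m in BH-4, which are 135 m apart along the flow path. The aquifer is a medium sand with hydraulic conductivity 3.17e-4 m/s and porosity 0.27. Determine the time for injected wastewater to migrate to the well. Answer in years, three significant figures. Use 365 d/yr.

6.08 years

Hydraulic gradient i = (157.39 − 157.27) / 135 = 0.12 / 135 = 8.889e-4
K = 3.17e-4 m/s × 86400 s/d = 27.39 m/d
Darcy flux q = K·i = 27.39 × 8.889e-4 = 0.02435 m/d
v_s = q/n_e = 0.02435/0.27 = 0.09017 m/d
t = L / v = 200 / 0.09017 = 2218 d
   = 2218 / 365 = 6.08 yr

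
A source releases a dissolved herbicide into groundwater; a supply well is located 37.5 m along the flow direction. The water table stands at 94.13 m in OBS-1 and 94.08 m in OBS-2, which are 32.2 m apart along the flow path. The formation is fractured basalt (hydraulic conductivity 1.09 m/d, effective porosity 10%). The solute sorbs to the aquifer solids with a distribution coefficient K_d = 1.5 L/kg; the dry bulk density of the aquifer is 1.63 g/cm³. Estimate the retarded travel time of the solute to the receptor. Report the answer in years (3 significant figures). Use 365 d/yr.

154 years

Hydraulic gradient i = (94.13 − 94.08) / 32.2 = 0.05 / 32.2 = 0.001553
Darcy flux q = K·i = 1.09 × 0.001553 = 0.001693 m/d
v = Ki/n = 1.09·0.001553/0.10 = 0.01693 m/d
Retardation R = 1 + ρ_b·K_d/n = 1 + 1.63×1.5/0.10 = 25.45
Contaminant velocity v_c = v/R = 0.01693/25.45 = 6.650e-4 m/d
t = L/v_c = 37.5/6.650e-4 = 56390 d
   = 56390/365 = 154 yr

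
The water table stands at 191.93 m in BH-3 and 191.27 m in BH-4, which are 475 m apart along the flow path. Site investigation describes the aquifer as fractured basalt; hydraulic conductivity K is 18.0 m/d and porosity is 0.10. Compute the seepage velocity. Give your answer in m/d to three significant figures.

Hydraulic gradient i = (191.93 − 191.27) / 475 = 0.66 / 475 = 0.001389
q = Ki = 18.0 × 0.001389 = 0.02501 m/d
Seepage velocity v = q / n = 0.02501 / 0.10 = 0.2501 m/d

0.250 m/d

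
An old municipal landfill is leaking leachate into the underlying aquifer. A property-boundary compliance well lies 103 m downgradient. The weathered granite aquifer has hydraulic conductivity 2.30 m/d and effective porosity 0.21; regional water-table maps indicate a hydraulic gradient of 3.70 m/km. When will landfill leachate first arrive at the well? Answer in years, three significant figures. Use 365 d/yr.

q = Ki = 2.30 × 0.0037 = 0.008510 m/d
v = Ki/n = 2.30·0.0037/0.21 = 0.04052 m/d
t = L / v = 103 / 0.04052 = 2542 d
   = 2542 / 365 = 6.96 yr

6.96 years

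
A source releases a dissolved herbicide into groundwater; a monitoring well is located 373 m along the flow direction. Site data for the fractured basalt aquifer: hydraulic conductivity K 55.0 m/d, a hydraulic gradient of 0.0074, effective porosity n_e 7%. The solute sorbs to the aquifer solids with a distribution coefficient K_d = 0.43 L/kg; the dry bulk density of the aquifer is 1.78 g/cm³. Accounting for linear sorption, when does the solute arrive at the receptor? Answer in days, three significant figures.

766 days

Specific discharge q = 55.0 × 0.0074 = 0.4070 m/d
Average linear velocity = 0.4070 / 0.07 = 5.814 m/d
Retardation R = 1 + ρ_b·K_d/n = 1 + 1.78×0.43/0.07 = 11.93
Contaminant velocity v_c = v/R = 5.814/11.93 = 0.4872 m/d
t = L/v_c = 373/0.4872 = 765.6 d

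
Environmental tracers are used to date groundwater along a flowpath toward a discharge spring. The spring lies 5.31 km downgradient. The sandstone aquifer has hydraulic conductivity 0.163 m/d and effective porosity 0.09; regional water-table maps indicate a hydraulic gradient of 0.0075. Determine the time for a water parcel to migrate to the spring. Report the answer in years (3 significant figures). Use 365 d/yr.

Specific discharge q = 0.163 × 0.0075 = 0.001223 m/d
Average linear velocity = 0.001223 / 0.09 = 0.01358 m/d
L = 5.31 km = 5310 m
t = L / v = 5310 / 0.01358 = 390900 d
   = 390900 / 365 = 1070 yr

1070 years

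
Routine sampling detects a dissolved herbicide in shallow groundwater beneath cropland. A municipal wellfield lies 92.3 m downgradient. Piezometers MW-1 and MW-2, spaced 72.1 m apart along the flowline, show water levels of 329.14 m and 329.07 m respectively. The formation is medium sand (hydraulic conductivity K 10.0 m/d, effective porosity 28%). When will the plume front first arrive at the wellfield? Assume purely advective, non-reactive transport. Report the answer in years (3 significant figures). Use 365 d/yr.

7.29 years

Hydraulic gradient i = (329.14 − 329.07) / 72.1 = 0.07 / 72.1 = 9.709e-4
q = Ki = 10.0 × 9.709e-4 = 0.009709 m/d
Seepage velocity v = q / n = 0.009709 / 0.28 = 0.03467 m/d
t = L / v = 92.3 / 0.03467 = 2662 d
   = 2662 / 365 = 7.29 yr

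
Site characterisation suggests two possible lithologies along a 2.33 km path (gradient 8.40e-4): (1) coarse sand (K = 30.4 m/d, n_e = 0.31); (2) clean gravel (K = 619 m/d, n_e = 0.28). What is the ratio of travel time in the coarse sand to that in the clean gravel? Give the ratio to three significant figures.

Unit 1 (coarse sand): v = 30.4×8.4e-4/0.31 = 0.08237 m/d, t = 2330/0.08237 = 28290 d
Unit 2 (clean gravel): v = 619×8.4e-4/0.28 = 1.857 m/d, t = 2330/1.857 = 1255 d
t(coarse sand) / t(clean gravel) = 28290/1255 = 22.5

22.5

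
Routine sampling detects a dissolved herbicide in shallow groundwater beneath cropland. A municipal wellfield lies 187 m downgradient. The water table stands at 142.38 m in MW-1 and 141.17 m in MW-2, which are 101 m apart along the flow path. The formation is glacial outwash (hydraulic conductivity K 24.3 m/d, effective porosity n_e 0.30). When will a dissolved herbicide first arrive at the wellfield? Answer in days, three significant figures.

Hydraulic gradient i = (142.38 − 141.17) / 101 = 1.21 / 101 = 0.01198
q = Ki = 24.3 × 0.01198 = 0.2911 m/d
Seepage velocity v = q / n = 0.2911 / 0.30 = 0.9704 m/d
t = L / v = 187 / 0.9704 = 192.7 d

193 days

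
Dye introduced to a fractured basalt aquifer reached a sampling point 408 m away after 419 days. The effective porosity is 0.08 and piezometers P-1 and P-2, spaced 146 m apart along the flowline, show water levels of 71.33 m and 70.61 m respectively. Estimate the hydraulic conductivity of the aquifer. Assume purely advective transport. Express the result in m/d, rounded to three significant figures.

Hydraulic gradient i = (71.33 − 70.61) / 146 = 0.72 / 146 = 0.004932
v = L / t = 408 / 419 = 0.9737 m/d
K = v · n / i = 0.9737 × 0.08 / 0.004932 = 15.8 m/d

15.8 m/d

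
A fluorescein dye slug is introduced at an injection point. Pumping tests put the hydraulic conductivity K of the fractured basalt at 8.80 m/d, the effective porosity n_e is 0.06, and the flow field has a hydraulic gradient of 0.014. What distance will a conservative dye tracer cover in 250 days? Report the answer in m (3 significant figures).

513 m

q = Ki = 8.80 × 0.014 = 0.1232 m/d
v = Ki/n = 8.80·0.014/0.06 = 2.053 m/d
L = v × T = 2.053 × 250 = 513.3 m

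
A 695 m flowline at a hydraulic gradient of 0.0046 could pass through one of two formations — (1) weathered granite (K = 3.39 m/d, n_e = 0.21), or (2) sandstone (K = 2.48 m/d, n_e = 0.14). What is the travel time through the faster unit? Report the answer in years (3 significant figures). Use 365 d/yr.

Unit 1 (weathered granite): v = 3.39×0.0046/0.21 = 0.07426 m/d, t = 695/0.07426 = 9359 d
Unit 2 (sandstone): v = 2.48×0.0046/0.14 = 0.08149 m/d, t = 695/0.08149 = 8529 d
Faster: 8529 d / 365 = 23.4 yr

23.4 years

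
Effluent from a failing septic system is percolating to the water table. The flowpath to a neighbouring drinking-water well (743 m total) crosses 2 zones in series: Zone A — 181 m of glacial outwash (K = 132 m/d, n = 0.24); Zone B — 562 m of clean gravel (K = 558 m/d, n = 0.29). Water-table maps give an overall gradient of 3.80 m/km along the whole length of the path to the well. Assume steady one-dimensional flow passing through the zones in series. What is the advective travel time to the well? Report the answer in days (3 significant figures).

174 days

For zones in series the flux q is common to all zones; the equivalent conductivity is the harmonic (thickness-weighted) mean, K_eq = L_total / Σ(L_j/K_j).
Σ(L/K) = 181/132 + 562/558 = 1.371 + 1.007 = 2.378 d
K_eq = L_total / Σ(L/K) = 743 / 2.378 = 312.4 m/d
q = K_eq · i = 312.4 × 0.0038 = 1.187 m/d (same in every zone)
Zone A: v = q/n = 1.187/0.24 = 4.946 m/d → t_A = 181/4.946 = 36.59 d
Zone B: v = q/n = 1.187/0.29 = 4.093 m/d → t_B = 562/4.093 = 137.3 d
Total t = 36.59 + 137.3 = 173.9 d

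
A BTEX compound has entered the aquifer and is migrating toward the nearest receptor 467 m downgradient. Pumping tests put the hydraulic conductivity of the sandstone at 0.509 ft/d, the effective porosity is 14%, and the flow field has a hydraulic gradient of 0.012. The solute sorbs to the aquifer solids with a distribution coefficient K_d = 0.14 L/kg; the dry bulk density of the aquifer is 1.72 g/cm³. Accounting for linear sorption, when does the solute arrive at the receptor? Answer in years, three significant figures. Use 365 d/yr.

262 years

K = 0.509 ft/d × 0.3048 = 0.1551 m/d
Specific discharge q = 0.1551 × 0.012 = 0.001862 m/d
v = Ki/n = 0.1551·0.012/0.14 = 0.01330 m/d
Retardation R = 1 + ρ_b·K_d/n = 1 + 1.72×0.14/0.14 = 2.720
Contaminant velocity v_c = v/R = 0.01330/2.720 = 0.004889 m/d
t = L/v_c = 467/0.004889 = 95520 d
   = 95520/365 = 262 yr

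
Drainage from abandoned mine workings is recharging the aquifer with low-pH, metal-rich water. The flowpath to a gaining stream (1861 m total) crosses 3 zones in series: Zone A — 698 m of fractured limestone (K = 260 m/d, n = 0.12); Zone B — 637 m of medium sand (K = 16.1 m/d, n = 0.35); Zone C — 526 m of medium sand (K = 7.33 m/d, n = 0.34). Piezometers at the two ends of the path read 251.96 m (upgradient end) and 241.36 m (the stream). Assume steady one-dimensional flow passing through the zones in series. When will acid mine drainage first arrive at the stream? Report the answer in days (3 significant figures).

5220 days

Total head drop ΔH = 251.96 − 241.36 = 10.60 m
Continuity: the same q passes through each zone, so ΔH = q·Σ(L_j/K_j) — the zones act as resistances in series.
Σ(L/K) = 698/260 + 637/16.1 + 526/7.33 = 2.685 + 39.57 + 71.76 = 114.0 d
q = ΔH / Σ(L/K) = 10.60 / 114.0 = 0.09297 m/d (same in every zone)
Zone A: v = q/n = 0.09297/0.12 = 0.7748 m/d → t_A = 698/0.7748 = 900.9 d
Zone B: v = q/n = 0.09297/0.35 = 0.2656 m/d → t_B = 637/0.2656 = 2398 d
Zone C: v = q/n = 0.09297/0.34 = 0.2735 m/d → t_C = 526/0.2735 = 1924 d
Total t = 900.9 + 2398 + 1924 = 5222 d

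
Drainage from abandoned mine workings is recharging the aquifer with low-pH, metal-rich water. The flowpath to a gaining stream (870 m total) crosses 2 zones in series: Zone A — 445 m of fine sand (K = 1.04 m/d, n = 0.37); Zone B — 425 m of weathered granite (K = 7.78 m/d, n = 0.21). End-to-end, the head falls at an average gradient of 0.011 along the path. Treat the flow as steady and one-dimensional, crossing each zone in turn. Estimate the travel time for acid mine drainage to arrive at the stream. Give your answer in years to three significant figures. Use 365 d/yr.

For zones in series the flux q is common to all zones; the equivalent conductivity is the harmonic (thickness-weighted) mean, K_eq = L_total / Σ(L_j/K_j).
Σ(L/K) = 445/1.04 + 425/7.78 = 427.9 + 54.63 = 482.5 d
K_eq = L_total / Σ(L/K) = 870 / 482.5 = 1.803 m/d
q = K_eq · i = 1.803 × 0.011 = 0.01983 m/d (same in every zone)
Zone A: v = q/n = 0.01983/0.37 = 0.05360 m/d → t_A = 445/0.05360 = 8302 d
Zone B: v = q/n = 0.01983/0.21 = 0.09445 m/d → t_B = 425/0.09445 = 4500 d
Total t = 8302 + 4500 = 12800 d
   = 12800 / 365 = 35.1 yr

35.1 years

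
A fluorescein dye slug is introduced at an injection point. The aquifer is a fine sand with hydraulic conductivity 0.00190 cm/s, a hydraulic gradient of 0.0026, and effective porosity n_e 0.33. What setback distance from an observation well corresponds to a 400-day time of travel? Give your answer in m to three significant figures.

K = 0.00190 cm/s × 864 = 1.642 m/d
Specific discharge q = 1.642 × 0.0026 = 0.004268 m/d
Average linear velocity = 0.004268 / 0.33 = 0.01293 m/d
L = v × T = 0.01293 × 400 = 5.174 m

5.17 m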